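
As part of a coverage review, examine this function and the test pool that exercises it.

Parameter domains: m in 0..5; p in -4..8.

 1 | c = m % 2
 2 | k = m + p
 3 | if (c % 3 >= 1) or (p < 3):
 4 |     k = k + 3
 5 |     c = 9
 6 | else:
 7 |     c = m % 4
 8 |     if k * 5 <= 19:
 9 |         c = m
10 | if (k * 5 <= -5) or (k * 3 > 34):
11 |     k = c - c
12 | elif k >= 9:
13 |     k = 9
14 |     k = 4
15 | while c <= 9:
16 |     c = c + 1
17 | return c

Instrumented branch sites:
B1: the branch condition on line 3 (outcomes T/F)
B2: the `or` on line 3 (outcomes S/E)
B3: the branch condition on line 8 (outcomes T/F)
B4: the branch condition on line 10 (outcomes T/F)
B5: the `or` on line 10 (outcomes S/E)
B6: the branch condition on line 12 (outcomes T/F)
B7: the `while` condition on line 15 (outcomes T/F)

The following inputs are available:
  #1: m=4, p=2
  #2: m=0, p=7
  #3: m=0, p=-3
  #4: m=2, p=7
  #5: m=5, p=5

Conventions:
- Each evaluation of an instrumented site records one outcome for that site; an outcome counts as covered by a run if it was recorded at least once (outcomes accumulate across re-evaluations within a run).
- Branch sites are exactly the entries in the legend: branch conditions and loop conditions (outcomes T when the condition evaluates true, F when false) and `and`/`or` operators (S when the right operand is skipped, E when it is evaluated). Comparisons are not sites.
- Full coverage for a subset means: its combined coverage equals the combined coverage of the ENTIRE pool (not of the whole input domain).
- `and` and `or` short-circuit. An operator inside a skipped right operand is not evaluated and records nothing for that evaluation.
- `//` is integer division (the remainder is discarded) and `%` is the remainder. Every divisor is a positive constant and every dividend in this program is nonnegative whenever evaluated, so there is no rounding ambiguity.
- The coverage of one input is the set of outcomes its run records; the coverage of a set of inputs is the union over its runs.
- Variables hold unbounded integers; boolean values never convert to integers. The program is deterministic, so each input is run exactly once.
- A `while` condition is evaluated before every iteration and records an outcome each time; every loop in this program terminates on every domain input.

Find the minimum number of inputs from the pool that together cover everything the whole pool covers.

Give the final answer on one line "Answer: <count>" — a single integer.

test 1 (m=4, p=2) fires B2->E, B1->T, B5->E, B4->F, B6->T, B7->T, B7->F; hits B1=T, B2=E, B4=F, B5=E, B6=T, B7=T, B7=F
test 2 (m=0, p=7) fires B2->E, B1->F, B3->F, B5->E, B4->F, B6->F, B7->T, B7->T, B7->T, B7->T, B7->T, B7->T, B7->T, B7->T, ...; hits B1=F, B2=E, B3=F, B4=F, B5=E, B6=F, B7=T, B7=F
test 3 (m=0, p=-3) fires B2->E, B1->T, B5->E, B4->F, B6->F, B7->T, B7->F; hits B1=T, B2=E, B4=F, B5=E, B6=F, B7=T, B7=F
test 4 (m=2, p=7) fires B2->E, B1->F, B3->F, B5->E, B4->F, B6->T, B7->T, B7->T, B7->T, B7->T, B7->T, B7->T, B7->T, B7->T, ...; hits B1=F, B2=E, B3=F, B4=F, B5=E, B6=T, B7=T, B7=F
test 5 (m=5, p=5) fires B2->S, B1->T, B5->E, B4->T, B7->T, B7->F; hits B1=T, B2=S, B4=T, B5=E, B7=T, B7=F
union over all inputs: B1=T, B1=F, B2=S, B2=E, B3=F, B4=T, B4=F, B5=E, B6=T, B6=F, B7=T, B7=F (12 outcomes)
no size-1 subset reaches all 12 outcomes (best union: 8/12)
no size-2 subset reaches all 12 outcomes (best union: 11/12)
at size 3, {1, 2, 5} reaches all 12 outcomes; every lexicographically earlier size-3 subset fails

Answer: 3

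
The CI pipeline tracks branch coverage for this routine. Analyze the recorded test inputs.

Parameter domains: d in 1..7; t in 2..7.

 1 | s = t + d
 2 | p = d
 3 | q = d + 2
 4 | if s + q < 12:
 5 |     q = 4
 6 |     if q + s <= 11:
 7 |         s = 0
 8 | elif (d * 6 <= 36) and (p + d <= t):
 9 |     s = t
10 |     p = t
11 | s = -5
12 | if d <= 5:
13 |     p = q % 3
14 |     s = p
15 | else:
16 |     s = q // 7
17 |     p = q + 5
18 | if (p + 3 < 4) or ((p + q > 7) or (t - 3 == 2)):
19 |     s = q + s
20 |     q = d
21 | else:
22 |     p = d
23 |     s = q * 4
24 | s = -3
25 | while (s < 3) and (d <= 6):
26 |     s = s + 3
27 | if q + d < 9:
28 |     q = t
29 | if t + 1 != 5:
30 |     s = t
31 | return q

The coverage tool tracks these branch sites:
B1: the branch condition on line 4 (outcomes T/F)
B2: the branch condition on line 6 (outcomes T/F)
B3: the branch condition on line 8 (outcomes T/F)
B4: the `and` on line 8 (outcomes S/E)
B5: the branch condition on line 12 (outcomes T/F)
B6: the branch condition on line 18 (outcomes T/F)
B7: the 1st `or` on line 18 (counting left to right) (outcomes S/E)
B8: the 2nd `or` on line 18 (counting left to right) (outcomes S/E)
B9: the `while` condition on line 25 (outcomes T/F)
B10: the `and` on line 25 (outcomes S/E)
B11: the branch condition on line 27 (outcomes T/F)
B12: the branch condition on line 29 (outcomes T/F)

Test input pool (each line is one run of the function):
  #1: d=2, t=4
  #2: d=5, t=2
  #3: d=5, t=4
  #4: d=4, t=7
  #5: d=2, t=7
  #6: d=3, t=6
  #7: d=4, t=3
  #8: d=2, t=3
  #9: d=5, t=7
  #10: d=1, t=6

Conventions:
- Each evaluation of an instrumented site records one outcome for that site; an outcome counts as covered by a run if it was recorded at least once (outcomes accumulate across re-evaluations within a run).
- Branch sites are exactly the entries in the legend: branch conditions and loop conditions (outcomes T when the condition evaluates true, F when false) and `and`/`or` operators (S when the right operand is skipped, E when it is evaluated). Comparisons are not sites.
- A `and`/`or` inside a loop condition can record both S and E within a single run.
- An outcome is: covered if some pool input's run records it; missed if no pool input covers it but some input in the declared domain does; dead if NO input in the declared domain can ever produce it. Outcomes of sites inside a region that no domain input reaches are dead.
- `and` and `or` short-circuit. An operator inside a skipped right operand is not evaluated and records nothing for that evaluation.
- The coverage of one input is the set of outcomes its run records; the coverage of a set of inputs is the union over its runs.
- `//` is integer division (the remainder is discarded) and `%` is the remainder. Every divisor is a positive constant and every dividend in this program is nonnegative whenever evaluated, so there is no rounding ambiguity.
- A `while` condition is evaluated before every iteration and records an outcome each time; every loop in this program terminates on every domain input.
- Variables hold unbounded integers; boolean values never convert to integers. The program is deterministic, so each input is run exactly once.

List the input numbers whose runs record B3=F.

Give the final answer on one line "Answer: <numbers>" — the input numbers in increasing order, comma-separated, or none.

input #1 (d=2, t=4): misses B3=F
input #2 (d=5, t=2): covers B3=F
input #3 (d=5, t=4): covers B3=F
input #4 (d=4, t=7): covers B3=F
input #5 (d=2, t=7): misses B3=F
input #6 (d=3, t=6): misses B3=F
input #7 (d=4, t=3): covers B3=F
input #8 (d=2, t=3): misses B3=F
input #9 (d=5, t=7): covers B3=F
input #10 (d=1, t=6): misses B3=F

Answer: 2, 3, 4, 7, 9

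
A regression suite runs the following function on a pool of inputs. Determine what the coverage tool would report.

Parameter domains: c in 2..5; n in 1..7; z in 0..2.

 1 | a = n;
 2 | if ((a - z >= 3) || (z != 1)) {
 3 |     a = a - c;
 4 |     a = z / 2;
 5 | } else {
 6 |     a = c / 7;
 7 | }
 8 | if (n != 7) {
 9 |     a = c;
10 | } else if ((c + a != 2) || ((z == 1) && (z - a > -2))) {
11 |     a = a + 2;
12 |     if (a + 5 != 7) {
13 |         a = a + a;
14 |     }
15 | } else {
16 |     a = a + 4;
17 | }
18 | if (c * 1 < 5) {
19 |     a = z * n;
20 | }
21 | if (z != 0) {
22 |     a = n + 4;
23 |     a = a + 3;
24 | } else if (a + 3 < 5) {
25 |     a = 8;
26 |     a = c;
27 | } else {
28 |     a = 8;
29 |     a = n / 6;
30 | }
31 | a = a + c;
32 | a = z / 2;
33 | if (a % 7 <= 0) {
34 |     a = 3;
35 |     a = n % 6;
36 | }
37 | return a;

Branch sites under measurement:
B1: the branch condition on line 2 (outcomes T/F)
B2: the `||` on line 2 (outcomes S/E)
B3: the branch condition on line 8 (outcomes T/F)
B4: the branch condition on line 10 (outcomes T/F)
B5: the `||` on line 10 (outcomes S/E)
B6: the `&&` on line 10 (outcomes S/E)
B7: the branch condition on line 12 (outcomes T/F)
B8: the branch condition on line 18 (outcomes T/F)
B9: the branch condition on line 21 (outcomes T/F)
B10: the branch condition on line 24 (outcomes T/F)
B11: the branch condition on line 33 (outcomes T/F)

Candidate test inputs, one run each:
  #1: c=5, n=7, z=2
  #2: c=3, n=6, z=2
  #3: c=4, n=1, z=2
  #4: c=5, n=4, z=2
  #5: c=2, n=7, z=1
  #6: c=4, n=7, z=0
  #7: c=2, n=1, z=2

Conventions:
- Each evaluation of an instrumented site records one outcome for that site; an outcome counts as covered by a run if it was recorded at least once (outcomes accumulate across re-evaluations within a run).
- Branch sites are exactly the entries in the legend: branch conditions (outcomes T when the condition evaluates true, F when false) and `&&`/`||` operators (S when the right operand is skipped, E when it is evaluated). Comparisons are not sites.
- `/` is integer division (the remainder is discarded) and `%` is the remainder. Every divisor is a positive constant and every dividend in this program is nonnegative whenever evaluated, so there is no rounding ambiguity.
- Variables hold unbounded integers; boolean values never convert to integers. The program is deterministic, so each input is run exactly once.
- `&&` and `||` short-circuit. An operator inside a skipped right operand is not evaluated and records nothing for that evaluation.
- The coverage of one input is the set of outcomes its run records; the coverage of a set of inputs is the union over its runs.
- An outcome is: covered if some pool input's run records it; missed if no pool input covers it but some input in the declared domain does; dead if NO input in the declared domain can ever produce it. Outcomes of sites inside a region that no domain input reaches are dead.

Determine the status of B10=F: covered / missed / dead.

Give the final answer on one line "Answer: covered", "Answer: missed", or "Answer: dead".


no pool input records B10=F
but domain input (c=5, n=1, z=0) does record it -> reachable, so missed
Answer: missed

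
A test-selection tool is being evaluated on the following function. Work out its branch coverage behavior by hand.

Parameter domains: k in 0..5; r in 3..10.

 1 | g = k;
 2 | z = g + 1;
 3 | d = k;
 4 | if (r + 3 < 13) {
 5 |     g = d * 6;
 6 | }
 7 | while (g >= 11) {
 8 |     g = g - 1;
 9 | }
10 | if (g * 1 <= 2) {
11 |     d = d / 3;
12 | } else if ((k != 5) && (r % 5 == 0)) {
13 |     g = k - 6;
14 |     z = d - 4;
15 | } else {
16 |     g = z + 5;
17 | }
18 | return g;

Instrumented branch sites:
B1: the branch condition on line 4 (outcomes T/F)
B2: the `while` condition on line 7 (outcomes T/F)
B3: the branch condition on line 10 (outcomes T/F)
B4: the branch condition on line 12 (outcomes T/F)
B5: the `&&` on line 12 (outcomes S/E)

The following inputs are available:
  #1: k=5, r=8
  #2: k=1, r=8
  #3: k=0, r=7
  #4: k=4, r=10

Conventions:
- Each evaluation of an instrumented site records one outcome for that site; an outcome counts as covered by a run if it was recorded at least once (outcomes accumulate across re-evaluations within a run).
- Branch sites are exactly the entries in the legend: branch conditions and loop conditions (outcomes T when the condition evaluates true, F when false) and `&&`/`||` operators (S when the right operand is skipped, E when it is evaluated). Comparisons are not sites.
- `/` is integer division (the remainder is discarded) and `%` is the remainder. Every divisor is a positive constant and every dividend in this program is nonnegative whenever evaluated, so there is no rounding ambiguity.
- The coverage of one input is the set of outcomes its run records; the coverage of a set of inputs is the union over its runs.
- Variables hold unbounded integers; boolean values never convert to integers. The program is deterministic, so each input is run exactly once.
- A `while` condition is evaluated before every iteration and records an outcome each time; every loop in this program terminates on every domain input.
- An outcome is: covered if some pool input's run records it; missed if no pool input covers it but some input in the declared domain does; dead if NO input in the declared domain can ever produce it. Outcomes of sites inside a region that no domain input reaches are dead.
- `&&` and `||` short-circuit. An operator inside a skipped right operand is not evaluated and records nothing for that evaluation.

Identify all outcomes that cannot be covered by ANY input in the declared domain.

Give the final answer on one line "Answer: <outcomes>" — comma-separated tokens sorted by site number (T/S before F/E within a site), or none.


running all 48 domain inputs and tallying outcomes:
  reachable outcomes have witnesses, e.g. B1=T (e.g. k=0, r=3), B1=F (e.g. k=0, r=10), B2=T (e.g. k=2, r=3), B2=F (e.g. k=0, r=3)
Answer: none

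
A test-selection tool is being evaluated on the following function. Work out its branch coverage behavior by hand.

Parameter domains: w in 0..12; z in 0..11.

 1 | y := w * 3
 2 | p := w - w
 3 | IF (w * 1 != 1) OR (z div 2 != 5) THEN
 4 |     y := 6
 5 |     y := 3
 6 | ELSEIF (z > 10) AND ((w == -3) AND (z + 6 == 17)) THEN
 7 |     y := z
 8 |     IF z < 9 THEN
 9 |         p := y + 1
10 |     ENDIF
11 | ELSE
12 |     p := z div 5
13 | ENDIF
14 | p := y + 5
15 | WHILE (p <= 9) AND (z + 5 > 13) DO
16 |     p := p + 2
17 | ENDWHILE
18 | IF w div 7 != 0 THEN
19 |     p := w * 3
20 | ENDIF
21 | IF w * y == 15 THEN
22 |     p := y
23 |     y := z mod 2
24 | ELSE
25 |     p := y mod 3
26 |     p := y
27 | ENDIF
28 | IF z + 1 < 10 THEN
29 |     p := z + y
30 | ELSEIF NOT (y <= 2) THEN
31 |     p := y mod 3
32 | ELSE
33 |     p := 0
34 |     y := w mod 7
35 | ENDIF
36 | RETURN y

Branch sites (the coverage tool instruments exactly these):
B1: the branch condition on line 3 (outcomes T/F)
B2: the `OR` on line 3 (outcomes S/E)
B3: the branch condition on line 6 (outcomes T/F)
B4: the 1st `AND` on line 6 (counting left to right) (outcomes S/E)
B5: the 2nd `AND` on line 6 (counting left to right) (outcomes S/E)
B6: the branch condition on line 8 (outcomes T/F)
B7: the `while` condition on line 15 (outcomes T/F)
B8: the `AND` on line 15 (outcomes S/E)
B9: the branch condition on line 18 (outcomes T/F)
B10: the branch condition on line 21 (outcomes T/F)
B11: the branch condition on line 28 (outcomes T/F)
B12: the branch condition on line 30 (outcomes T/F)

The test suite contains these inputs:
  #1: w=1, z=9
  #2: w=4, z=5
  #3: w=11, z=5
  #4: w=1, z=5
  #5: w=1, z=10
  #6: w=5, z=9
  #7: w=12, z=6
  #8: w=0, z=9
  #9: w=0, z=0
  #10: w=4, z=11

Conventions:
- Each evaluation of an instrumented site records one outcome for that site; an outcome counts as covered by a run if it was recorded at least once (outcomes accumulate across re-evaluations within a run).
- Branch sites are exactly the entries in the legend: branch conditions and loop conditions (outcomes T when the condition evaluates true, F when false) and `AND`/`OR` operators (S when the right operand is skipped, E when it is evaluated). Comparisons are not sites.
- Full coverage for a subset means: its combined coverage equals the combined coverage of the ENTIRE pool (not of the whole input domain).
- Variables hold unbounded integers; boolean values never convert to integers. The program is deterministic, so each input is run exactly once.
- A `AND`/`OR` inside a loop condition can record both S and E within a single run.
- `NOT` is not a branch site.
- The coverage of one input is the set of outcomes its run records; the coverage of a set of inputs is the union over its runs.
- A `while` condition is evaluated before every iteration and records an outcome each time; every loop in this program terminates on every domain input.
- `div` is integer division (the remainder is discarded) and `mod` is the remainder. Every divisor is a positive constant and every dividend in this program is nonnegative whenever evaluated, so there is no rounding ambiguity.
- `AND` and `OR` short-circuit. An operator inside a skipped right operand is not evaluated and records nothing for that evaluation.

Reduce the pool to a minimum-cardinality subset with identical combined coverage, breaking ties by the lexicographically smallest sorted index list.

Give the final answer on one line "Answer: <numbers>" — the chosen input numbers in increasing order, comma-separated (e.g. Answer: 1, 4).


run #1 (w=1, z=9) runs B2->E, B1->T, B8->E, B7->T, B8->S, B7->F, B9->F, B10->F, B11->F, B12->T; records B1=T, B2=E, B7=T, B7=F, B8=S, B8=E, B9=F, B10=F, B11=F, B12=T
run #2 (w=4, z=5) runs B2->S, B1->T, B8->E, B7->F, B9->F, B10->F, B11->T; records B1=T, B2=S, B7=F, B8=E, B9=F, B10=F, B11=T
run #3 (w=11, z=5) runs B2->S, B1->T, B8->E, B7->F, B9->T, B10->F, B11->T; records B1=T, B2=S, B7=F, B8=E, B9=T, B10=F, B11=T
run #4 (w=1, z=5) runs B2->E, B1->T, B8->E, B7->F, B9->F, B10->F, B11->T; records B1=T, B2=E, B7=F, B8=E, B9=F, B10=F, B11=T
run #5 (w=1, z=10) runs B2->E, B1->F, B4->S, B3->F, B8->E, B7->T, B8->S, B7->F, B9->F, B10->F, B11->F, B12->T; records B1=F, B2=E, B3=F, B4=S, B7=T, B7=F, B8=S, B8=E, B9=F, B10=F, B11=F, B12=T
run #6 (w=5, z=9) runs B2->S, B1->T, B8->E, B7->T, B8->S, B7->F, B9->F, B10->T, B11->F, B12->F; records B1=T, B2=S, B7=T, B7=F, B8=S, B8=E, B9=F, B10=T, B11=F, B12=F
run #7 (w=12, z=6) runs B2->S, B1->T, B8->E, B7->F, B9->T, B10->F, B11->T; records B1=T, B2=S, B7=F, B8=E, B9=T, B10=F, B11=T
run #8 (w=0, z=9) runs B2->S, B1->T, B8->E, B7->T, B8->S, B7->F, B9->F, B10->F, B11->F, B12->T; records B1=T, B2=S, B7=T, B7=F, B8=S, B8=E, B9=F, B10=F, B11=F, B12=T
run #9 (w=0, z=0) runs B2->S, B1->T, B8->E, B7->F, B9->F, B10->F, B11->T; records B1=T, B2=S, B7=F, B8=E, B9=F, B10=F, B11=T
run #10 (w=4, z=11) runs B2->S, B1->T, B8->E, B7->T, B8->S, B7->F, B9->F, B10->F, B11->F, B12->T; records B1=T, B2=S, B7=T, B7=F, B8=S, B8=E, B9=F, B10=F, B11=F, B12=T
union over all inputs: B1=T, B1=F, B2=S, B2=E, B3=F, B4=S, B7=T, B7=F, B8=S, B8=E, B9=T, B9=F, B10=T, B10=F, B11=T, B11=F, B12=T, B12=F (18 outcomes)
no size-1 subset reaches all 18 outcomes (best union: 12/18)
no size-2 subset reaches all 18 outcomes (best union: 16/18)
inputs {3, 5, 6} (size 3) cover everything; no size-3 subset with a lexicographically smaller index list covers all 18
Answer: 3, 5, 6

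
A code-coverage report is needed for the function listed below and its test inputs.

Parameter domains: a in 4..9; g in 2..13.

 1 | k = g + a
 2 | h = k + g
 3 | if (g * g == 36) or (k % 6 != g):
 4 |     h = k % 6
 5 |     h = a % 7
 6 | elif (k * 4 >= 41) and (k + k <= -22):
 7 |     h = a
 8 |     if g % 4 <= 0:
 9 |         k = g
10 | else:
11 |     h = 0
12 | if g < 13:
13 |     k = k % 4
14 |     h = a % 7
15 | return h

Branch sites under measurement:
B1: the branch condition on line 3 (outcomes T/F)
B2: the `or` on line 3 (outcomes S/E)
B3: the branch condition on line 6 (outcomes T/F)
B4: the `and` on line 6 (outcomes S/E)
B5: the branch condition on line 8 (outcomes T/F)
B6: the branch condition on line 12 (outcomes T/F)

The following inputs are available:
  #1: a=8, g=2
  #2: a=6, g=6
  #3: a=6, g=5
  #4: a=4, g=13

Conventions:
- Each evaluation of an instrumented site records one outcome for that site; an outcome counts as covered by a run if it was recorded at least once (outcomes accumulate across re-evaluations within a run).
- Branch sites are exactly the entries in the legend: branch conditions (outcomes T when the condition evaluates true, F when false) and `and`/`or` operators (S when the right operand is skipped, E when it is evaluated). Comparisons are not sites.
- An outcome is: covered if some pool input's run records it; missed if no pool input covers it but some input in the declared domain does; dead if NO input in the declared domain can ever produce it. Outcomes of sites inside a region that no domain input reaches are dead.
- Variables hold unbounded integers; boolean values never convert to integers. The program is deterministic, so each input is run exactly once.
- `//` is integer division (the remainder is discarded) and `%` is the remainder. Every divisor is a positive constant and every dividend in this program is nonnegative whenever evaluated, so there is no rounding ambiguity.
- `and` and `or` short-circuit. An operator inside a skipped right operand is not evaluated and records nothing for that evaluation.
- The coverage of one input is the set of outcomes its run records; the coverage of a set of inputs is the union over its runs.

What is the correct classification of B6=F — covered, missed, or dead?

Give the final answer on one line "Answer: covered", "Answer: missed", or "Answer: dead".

B6=F is recorded by pool input(s) 4 -> covered

Answer: covered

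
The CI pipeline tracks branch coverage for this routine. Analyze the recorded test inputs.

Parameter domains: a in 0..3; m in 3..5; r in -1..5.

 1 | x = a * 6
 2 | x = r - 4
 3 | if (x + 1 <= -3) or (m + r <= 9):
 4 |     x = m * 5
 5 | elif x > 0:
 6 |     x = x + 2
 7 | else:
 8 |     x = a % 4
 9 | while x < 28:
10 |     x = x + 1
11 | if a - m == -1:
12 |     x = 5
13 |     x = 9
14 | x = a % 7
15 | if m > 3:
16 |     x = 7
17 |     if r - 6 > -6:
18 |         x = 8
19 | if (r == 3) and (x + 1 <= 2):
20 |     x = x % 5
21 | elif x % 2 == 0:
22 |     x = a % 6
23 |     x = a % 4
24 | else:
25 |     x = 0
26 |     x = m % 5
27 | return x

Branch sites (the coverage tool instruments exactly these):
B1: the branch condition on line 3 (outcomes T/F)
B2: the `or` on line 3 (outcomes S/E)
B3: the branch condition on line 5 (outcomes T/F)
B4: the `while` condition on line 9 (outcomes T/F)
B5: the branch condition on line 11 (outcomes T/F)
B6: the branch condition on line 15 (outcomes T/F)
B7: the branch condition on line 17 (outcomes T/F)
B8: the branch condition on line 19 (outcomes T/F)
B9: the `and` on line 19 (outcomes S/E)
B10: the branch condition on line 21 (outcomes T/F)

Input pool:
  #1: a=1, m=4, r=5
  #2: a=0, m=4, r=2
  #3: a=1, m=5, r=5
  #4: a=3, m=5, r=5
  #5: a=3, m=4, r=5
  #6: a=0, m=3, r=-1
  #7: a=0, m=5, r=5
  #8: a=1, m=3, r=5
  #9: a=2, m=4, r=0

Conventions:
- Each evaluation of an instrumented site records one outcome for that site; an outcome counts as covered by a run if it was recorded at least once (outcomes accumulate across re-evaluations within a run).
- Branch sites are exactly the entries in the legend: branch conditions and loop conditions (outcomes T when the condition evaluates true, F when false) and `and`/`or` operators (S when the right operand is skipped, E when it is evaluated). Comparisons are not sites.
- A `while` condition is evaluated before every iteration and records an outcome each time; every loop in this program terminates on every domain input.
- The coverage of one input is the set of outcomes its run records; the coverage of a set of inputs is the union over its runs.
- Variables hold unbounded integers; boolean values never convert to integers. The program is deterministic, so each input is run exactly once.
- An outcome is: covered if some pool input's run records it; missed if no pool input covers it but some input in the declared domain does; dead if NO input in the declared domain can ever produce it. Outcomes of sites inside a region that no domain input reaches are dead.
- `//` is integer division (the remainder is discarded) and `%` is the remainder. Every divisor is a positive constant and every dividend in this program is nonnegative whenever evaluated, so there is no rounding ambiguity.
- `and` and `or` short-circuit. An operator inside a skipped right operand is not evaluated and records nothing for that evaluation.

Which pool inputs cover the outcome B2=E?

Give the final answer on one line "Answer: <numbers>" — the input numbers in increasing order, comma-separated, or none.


input #1 (a=1, m=4, r=5): records B2=E
input #2 (a=0, m=4, r=2): records B2=E
input #3 (a=1, m=5, r=5): records B2=E
input #4 (a=3, m=5, r=5): records B2=E
input #5 (a=3, m=4, r=5): records B2=E
input #6 (a=0, m=3, r=-1): does not record B2=E
input #7 (a=0, m=5, r=5): records B2=E
input #8 (a=1, m=3, r=5): records B2=E
input #9 (a=2, m=4, r=0): does not record B2=E
Answer: 1, 2, 3, 4, 5, 7, 8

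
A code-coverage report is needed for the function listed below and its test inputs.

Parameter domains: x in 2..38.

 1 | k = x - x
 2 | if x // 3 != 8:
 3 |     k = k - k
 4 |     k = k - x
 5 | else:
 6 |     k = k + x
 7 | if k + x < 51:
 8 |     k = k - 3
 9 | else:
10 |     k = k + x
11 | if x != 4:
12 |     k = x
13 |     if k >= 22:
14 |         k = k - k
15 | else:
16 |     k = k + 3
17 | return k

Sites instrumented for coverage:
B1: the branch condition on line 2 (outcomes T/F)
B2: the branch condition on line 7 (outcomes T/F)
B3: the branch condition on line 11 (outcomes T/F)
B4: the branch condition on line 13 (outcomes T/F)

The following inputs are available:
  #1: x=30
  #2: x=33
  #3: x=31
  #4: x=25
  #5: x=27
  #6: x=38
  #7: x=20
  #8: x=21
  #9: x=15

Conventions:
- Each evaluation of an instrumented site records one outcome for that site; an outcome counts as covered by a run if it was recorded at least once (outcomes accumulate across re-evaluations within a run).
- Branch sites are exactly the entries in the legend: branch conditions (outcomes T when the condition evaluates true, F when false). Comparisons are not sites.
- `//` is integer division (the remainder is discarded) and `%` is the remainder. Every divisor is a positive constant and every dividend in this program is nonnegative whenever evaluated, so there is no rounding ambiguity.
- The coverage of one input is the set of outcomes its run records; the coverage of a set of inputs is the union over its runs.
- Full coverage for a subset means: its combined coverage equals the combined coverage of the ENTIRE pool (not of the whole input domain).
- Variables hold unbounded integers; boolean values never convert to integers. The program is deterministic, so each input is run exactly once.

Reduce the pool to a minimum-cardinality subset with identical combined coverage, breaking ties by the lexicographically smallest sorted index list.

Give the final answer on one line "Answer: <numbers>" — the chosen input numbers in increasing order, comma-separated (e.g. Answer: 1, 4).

input #1, x=30: events B1->T, B2->T, B3->T, B4->T; outcomes B1=T, B2=T, B3=T, B4=T
input #2, x=33: events B1->T, B2->T, B3->T, B4->T; outcomes B1=T, B2=T, B3=T, B4=T
input #3, x=31: events B1->T, B2->T, B3->T, B4->T; outcomes B1=T, B2=T, B3=T, B4=T
input #4, x=25: events B1->F, B2->T, B3->T, B4->T; outcomes B1=F, B2=T, B3=T, B4=T
input #5, x=27: events B1->T, B2->T, B3->T, B4->T; outcomes B1=T, B2=T, B3=T, B4=T
input #6, x=38: events B1->T, B2->T, B3->T, B4->T; outcomes B1=T, B2=T, B3=T, B4=T
input #7, x=20: events B1->T, B2->T, B3->T, B4->F; outcomes B1=T, B2=T, B3=T, B4=F
input #8, x=21: events B1->T, B2->T, B3->T, B4->F; outcomes B1=T, B2=T, B3=T, B4=F
input #9, x=15: events B1->T, B2->T, B3->T, B4->F; outcomes B1=T, B2=T, B3=T, B4=F
together the pool reaches 6 outcomes: B1=T, B1=F, B2=T, B3=T, B4=T, B4=F
every size-1 subset falls short of the 6 outcomes (best: 4/6)
at size 2, {4, 7} reaches all 6 outcomes; every lexicographically earlier size-2 subset fails

Answer: 4, 7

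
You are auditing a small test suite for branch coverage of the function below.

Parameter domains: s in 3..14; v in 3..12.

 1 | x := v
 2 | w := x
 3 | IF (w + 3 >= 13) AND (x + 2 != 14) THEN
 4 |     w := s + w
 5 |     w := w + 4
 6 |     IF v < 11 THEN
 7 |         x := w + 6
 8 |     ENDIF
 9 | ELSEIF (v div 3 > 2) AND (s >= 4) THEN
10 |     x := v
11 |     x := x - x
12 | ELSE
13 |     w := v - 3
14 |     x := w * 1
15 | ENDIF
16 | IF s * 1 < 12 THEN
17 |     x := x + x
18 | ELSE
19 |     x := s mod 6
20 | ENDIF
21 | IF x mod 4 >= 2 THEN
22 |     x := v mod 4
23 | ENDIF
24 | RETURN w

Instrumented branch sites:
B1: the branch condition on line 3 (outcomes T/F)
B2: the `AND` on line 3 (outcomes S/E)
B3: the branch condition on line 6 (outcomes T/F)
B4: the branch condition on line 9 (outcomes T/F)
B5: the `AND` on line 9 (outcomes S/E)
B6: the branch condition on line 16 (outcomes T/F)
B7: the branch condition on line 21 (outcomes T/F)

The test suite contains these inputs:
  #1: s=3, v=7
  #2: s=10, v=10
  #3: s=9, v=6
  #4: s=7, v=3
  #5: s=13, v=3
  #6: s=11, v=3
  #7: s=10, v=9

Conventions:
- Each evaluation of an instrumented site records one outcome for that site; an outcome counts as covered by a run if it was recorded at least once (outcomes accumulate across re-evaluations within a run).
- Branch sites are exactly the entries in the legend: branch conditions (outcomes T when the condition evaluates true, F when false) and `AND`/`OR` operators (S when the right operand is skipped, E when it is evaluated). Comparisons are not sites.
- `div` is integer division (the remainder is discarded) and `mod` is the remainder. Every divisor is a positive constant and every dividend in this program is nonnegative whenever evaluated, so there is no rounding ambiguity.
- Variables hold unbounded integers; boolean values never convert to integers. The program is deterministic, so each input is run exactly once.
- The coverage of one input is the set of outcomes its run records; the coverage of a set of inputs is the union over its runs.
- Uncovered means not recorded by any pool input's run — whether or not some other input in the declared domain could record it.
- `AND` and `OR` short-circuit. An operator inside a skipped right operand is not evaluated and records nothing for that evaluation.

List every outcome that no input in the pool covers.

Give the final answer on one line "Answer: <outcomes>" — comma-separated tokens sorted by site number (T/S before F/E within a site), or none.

run #1 (s=3, v=7) runs B2->S, B1->F, B5->S, B4->F, B6->T, B7->F; records B1=F, B2=S, B4=F, B5=S, B6=T, B7=F
run #2 (s=10, v=10) runs B2->E, B1->T, B3->T, B6->T, B7->F; records B1=T, B2=E, B3=T, B6=T, B7=F
run #3 (s=9, v=6) runs B2->S, B1->F, B5->S, B4->F, B6->T, B7->T; records B1=F, B2=S, B4=F, B5=S, B6=T, B7=T
run #4 (s=7, v=3) runs B2->S, B1->F, B5->S, B4->F, B6->T, B7->F; records B1=F, B2=S, B4=F, B5=S, B6=T, B7=F
run #5 (s=13, v=3) runs B2->S, B1->F, B5->S, B4->F, B6->F, B7->F; records B1=F, B2=S, B4=F, B5=S, B6=F, B7=F
run #6 (s=11, v=3) runs B2->S, B1->F, B5->S, B4->F, B6->T, B7->F; records B1=F, B2=S, B4=F, B5=S, B6=T, B7=F
run #7 (s=10, v=9) runs B2->S, B1->F, B5->E, B4->T, B6->T, B7->F; records B1=F, B2=S, B4=T, B5=E, B6=T, B7=F
union over the pool: B1=T, B1=F, B2=S, B2=E, B3=T, B4=T, B4=F, B5=S, B5=E, B6=T, B6=F, B7=T, B7=F
uncovered (1 of 14): B3=F

Answer: B3=F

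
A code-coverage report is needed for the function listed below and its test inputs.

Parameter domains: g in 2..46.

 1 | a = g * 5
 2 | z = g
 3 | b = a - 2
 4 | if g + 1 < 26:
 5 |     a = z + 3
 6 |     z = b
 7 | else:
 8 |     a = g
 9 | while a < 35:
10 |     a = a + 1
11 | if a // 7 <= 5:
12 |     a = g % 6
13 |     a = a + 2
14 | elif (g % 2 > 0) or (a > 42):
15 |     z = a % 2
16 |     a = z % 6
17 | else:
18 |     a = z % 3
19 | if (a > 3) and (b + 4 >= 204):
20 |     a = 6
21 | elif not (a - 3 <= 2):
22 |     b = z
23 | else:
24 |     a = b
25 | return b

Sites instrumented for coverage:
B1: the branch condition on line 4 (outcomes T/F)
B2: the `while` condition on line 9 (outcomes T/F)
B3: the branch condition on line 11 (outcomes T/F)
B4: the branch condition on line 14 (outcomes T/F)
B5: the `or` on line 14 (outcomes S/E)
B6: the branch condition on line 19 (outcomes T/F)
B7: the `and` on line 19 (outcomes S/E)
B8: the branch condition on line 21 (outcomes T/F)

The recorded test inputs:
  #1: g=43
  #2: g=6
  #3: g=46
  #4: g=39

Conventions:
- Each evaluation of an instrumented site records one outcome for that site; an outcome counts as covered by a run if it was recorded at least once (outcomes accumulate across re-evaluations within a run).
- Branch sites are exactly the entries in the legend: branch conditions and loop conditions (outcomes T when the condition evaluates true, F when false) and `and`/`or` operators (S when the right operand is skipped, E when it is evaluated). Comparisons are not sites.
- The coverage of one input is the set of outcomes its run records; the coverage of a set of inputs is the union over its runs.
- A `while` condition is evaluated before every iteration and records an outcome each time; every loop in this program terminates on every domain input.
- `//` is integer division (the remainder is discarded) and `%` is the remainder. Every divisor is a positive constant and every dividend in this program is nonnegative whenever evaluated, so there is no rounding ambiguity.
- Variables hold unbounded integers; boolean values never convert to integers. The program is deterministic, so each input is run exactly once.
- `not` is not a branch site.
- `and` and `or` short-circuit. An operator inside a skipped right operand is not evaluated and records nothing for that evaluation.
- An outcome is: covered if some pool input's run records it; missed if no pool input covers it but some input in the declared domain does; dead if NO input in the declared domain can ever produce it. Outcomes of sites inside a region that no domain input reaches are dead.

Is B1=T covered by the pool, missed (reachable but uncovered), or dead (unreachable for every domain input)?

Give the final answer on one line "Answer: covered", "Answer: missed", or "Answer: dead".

B1=T is recorded by pool input(s) 2 -> covered

Answer: covered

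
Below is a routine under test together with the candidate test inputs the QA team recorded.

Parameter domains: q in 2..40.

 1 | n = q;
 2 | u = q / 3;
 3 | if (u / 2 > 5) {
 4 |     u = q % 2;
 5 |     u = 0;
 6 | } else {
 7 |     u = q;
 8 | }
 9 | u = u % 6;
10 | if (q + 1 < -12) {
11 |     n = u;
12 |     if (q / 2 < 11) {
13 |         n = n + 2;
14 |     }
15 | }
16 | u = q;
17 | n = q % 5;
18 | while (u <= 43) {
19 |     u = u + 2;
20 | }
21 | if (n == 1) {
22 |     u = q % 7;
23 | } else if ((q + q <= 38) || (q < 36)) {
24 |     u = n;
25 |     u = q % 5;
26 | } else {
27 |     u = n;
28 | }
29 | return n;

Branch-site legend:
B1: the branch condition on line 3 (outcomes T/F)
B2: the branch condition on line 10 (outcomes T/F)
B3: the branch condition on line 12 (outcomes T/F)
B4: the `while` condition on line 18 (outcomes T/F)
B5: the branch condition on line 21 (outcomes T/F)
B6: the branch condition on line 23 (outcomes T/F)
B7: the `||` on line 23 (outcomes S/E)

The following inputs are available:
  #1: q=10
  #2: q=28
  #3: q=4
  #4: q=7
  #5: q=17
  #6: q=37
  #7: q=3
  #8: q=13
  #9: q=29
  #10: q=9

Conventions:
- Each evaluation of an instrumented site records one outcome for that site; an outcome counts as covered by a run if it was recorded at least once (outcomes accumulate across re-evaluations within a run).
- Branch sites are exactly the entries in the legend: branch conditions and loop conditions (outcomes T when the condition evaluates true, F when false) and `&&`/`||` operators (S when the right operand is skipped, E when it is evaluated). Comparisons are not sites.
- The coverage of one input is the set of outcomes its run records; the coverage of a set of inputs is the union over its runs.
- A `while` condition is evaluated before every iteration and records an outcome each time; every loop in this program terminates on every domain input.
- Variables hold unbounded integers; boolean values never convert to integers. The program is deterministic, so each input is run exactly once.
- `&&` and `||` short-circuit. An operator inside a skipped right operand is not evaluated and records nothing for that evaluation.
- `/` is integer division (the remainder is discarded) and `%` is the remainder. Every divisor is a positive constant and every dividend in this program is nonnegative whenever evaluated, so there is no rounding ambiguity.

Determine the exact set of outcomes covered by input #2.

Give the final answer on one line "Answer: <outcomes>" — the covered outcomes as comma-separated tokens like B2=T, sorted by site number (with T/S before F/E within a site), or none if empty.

Running input #2 (q=28), event by event:
  B1->F, B2->F, B4->T, B4->T, B4->T, B4->T, B4->T, B4->T, B4->T, B4->T
  B4->F, B5->F, B7->E, B6->T
distinct outcomes covered: B1=F, B2=F, B4=T, B4=F, B5=F, B6=T, B7=E

Answer: B1=F, B2=F, B4=T, B4=F, B5=F, B6=T, B7=E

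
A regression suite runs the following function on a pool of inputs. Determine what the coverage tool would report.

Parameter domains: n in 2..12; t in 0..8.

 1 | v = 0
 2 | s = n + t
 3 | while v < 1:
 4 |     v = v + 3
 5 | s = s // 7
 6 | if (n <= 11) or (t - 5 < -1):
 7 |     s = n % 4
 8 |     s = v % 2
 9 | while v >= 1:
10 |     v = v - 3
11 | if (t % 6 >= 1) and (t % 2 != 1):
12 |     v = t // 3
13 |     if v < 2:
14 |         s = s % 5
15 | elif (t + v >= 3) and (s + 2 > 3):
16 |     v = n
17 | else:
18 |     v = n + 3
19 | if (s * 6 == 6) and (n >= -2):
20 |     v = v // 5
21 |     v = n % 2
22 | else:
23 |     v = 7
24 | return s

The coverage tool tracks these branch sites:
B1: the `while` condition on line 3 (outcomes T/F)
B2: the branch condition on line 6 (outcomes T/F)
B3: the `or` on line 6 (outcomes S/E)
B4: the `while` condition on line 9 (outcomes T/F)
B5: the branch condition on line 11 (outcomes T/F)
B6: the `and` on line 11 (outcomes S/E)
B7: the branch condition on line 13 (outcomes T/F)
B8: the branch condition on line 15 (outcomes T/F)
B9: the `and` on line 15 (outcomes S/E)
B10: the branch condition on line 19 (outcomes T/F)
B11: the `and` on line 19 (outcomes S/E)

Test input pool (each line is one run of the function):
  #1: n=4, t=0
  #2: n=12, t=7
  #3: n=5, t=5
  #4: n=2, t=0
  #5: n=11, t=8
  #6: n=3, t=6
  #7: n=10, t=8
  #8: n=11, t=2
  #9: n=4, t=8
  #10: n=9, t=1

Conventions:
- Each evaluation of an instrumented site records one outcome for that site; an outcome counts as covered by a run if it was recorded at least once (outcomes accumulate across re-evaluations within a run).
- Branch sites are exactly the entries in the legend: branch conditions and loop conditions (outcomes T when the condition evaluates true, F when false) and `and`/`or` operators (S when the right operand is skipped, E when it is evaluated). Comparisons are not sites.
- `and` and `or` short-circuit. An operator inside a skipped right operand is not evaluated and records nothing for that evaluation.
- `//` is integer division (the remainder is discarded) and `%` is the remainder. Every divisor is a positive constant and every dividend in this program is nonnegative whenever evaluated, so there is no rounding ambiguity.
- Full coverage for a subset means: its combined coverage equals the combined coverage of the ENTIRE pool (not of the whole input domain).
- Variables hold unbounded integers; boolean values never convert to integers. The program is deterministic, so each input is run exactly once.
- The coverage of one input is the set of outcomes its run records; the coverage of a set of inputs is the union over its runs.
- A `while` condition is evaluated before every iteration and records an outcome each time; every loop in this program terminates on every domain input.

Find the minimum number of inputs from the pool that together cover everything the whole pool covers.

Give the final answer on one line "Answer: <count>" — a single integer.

input #1, n=4, t=0: events B1->T, B1->F, B3->S, B2->T, B4->T, B4->F, B6->S, B5->F, B9->S, B8->F, B11->E, B10->T; outcomes B1=T, B1=F, B2=T, B3=S, B4=T, B4=F, B5=F, B6=S, B8=F, B9=S, B10=T, B11=E
input #2, n=12, t=7: events B1->T, B1->F, B3->E, B2->F, B4->T, B4->F, B6->E, B5->F, B9->E, B8->T, B11->S, B10->F; outcomes B1=T, B1=F, B2=F, B3=E, B4=T, B4=F, B5=F, B6=E, B8=T, B9=E, B10=F, B11=S
input #3, n=5, t=5: events B1->T, B1->F, B3->S, B2->T, B4->T, B4->F, B6->E, B5->F, B9->E, B8->F, B11->E, B10->T; outcomes B1=T, B1=F, B2=T, B3=S, B4=T, B4=F, B5=F, B6=E, B8=F, B9=E, B10=T, B11=E
input #4, n=2, t=0: events B1->T, B1->F, B3->S, B2->T, B4->T, B4->F, B6->S, B5->F, B9->S, B8->F, B11->E, B10->T; outcomes B1=T, B1=F, B2=T, B3=S, B4=T, B4=F, B5=F, B6=S, B8=F, B9=S, B10=T, B11=E
input #5, n=11, t=8: events B1->T, B1->F, B3->S, B2->T, B4->T, B4->F, B6->E, B5->T, B7->F, B11->E, B10->T; outcomes B1=T, B1=F, B2=T, B3=S, B4=T, B4=F, B5=T, B6=E, B7=F, B10=T, B11=E
input #6, n=3, t=6: events B1->T, B1->F, B3->S, B2->T, B4->T, B4->F, B6->S, B5->F, B9->E, B8->F, B11->E, B10->T; outcomes B1=T, B1=F, B2=T, B3=S, B4=T, B4=F, B5=F, B6=S, B8=F, B9=E, B10=T, B11=E
input #7, n=10, t=8: events B1->T, B1->F, B3->S, B2->T, B4->T, B4->F, B6->E, B5->T, B7->F, B11->E, B10->T; outcomes B1=T, B1=F, B2=T, B3=S, B4=T, B4=F, B5=T, B6=E, B7=F, B10=T, B11=E
input #8, n=11, t=2: events B1->T, B1->F, B3->S, B2->T, B4->T, B4->F, B6->E, B5->T, B7->T, B11->E, B10->T; outcomes B1=T, B1=F, B2=T, B3=S, B4=T, B4=F, B5=T, B6=E, B7=T, B10=T, B11=E
input #9, n=4, t=8: events B1->T, B1->F, B3->S, B2->T, B4->T, B4->F, B6->E, B5->T, B7->F, B11->E, B10->T; outcomes B1=T, B1=F, B2=T, B3=S, B4=T, B4=F, B5=T, B6=E, B7=F, B10=T, B11=E
input #10, n=9, t=1: events B1->T, B1->F, B3->S, B2->T, B4->T, B4->F, B6->E, B5->F, B9->S, B8->F, B11->E, B10->T; outcomes B1=T, B1=F, B2=T, B3=S, B4=T, B4=F, B5=F, B6=E, B8=F, B9=S, B10=T, B11=E
together the pool reaches 22 outcomes: B1=T, B1=F, B2=T, B2=F, B3=S, B3=E, B4=T, B4=F, B5=T, B5=F, B6=S, B6=E, B7=T, B7=F, B8=T, B8=F, B9=S, B9=E, B10=T, B10=F, B11=S, B11=E
checked all size-1 subsets: none covers 22 outcomes (max 12/22)
checked all size-2 subsets: none covers 22 outcomes (max 19/22)
checked all size-3 subsets: none covers 22 outcomes (max 21/22)
at size 4, {1, 2, 5, 8} reaches all 22 outcomes; every lexicographically earlier size-4 subset fails

Answer: 4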